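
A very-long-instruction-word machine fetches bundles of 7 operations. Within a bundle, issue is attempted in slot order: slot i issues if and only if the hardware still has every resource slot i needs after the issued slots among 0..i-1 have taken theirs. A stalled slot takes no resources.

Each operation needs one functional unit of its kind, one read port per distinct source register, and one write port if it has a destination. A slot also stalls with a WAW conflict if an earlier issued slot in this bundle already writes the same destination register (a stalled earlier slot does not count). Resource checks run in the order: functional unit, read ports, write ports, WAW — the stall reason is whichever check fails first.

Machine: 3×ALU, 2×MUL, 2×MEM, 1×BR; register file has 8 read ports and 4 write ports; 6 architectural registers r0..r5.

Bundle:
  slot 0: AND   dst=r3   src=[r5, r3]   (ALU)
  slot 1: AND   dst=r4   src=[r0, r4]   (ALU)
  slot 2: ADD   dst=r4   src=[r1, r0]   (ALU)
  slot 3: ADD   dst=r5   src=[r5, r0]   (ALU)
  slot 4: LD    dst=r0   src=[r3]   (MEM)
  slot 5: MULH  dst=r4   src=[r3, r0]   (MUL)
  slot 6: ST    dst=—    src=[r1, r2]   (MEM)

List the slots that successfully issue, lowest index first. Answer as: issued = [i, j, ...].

issued = [0, 1, 3, 4]

(0) want 1×ALU +2rd +1wr — yes → AL2|MU2|ME2|BR1|rd6|wr3
(1) want 1×ALU +2rd +1wr — yes → AL1|MU2|ME2|BR1|rd4|wr2
(2) want 1×ALU +2rd +1wr — WAW → AL1|MU2|ME2|BR1|rd4|wr2
(3) want 1×ALU +2rd +1wr — yes → AL0|MU2|ME2|BR1|rd2|wr1
(4) want 1×MEM +1rd +1wr — yes → AL0|MU2|ME1|BR1|rd1|wr0
(5) want 1×MUL +2rd +1wr — RD_PORT → AL0|MU2|ME1|BR1|rd1|wr0
(6) want 1×MEM +2rd +0wr — RD_PORT → AL0|MU2|ME1|BR1|rd1|wr0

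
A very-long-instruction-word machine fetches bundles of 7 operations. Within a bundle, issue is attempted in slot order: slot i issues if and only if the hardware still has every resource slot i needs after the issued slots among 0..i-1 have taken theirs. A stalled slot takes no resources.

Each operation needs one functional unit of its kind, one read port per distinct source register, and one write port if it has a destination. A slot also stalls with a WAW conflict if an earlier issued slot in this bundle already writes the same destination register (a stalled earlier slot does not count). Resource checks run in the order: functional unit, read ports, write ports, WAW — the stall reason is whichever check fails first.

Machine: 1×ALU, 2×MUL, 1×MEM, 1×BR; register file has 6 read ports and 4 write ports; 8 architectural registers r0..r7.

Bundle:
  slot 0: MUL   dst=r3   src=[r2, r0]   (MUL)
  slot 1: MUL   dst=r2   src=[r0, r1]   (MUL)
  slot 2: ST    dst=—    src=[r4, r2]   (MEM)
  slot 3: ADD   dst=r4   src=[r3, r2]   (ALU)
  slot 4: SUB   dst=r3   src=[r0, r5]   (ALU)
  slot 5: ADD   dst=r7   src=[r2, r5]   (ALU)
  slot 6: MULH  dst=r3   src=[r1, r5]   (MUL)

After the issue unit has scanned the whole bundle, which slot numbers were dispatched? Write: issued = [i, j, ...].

issued = [0, 1, 2]

[0] MUL needs rd=2 wr=1: ok; after: ALU=1 MUL=1 MEM=1 BR=1, R=4, W=3
[1] MUL needs rd=2 wr=1: ok; after: ALU=1 MUL=0 MEM=1 BR=1, R=2, W=2
[2] MEM needs rd=2 wr=0: ok; after: ALU=1 MUL=0 MEM=0 BR=1, R=0, W=2
[3] ALU needs rd=2 wr=1: RD_PORT; after: ALU=1 MUL=0 MEM=0 BR=1, R=0, W=2
[4] ALU needs rd=2 wr=1: RD_PORT; after: ALU=1 MUL=0 MEM=0 BR=1, R=0, W=2
[5] ALU needs rd=2 wr=1: RD_PORT; after: ALU=1 MUL=0 MEM=0 BR=1, R=0, W=2
[6] MUL needs rd=2 wr=1: FU; after: ALU=1 MUL=0 MEM=0 BR=1, R=0, W=2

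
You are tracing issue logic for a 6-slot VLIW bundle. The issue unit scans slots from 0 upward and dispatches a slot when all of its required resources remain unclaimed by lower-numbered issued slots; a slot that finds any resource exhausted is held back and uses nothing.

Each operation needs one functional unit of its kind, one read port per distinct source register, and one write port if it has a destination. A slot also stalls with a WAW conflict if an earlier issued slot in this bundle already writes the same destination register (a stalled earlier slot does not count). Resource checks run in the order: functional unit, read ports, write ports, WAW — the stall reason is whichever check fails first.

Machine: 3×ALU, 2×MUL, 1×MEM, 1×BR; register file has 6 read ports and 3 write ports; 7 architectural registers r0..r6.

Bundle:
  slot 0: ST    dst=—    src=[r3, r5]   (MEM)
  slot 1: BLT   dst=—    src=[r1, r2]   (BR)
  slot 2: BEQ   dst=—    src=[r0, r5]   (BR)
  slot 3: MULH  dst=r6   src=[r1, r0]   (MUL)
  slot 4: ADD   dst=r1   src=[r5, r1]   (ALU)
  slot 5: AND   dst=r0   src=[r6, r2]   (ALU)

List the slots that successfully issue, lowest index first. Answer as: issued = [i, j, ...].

(0) want 1×MEM +2rd +0wr — yes → AL3|MU2|ME0|BR1|rd4|wr3
(1) want 1×BR +2rd +0wr — yes → AL3|MU2|ME0|BR0|rd2|wr3
(2) want 1×BR +2rd +0wr — FU → AL3|MU2|ME0|BR0|rd2|wr3
(3) want 1×MUL +2rd +1wr — yes → AL3|MU1|ME0|BR0|rd0|wr2
(4) want 1×ALU +2rd +1wr — RD_PORT → AL3|MU1|ME0|BR0|rd0|wr2
(5) want 1×ALU +2rd +1wr — RD_PORT → AL3|MU1|ME0|BR0|rd0|wr2

issued = [0, 1, 3]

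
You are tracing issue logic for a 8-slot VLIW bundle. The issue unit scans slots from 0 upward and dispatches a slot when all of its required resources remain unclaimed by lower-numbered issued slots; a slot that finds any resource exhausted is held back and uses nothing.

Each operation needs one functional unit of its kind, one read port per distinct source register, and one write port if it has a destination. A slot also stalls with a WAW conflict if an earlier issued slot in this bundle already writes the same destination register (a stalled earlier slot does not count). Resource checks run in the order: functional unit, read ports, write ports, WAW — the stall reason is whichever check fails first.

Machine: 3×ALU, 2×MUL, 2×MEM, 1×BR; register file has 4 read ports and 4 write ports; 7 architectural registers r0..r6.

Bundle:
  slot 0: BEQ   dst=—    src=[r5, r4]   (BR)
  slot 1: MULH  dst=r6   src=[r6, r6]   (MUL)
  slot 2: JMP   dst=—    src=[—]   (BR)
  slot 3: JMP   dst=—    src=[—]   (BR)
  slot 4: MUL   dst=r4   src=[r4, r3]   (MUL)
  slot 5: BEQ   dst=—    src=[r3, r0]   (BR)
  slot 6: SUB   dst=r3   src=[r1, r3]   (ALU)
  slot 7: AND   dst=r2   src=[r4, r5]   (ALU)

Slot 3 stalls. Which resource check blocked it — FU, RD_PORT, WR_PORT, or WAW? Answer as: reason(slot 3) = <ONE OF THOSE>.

(0) want 1×BR +2rd +0wr — yes → AL3|MU2|ME2|BR0|rd2|wr4
(1) want 1×MUL +1rd +1wr — yes → AL3|MU1|ME2|BR0|rd1|wr3
(2) want 1×BR +0rd +0wr — FU → AL3|MU1|ME2|BR0|rd1|wr3
(3) want 1×BR +0rd +0wr — FU → AL3|MU1|ME2|BR0|rd1|wr3
(4) want 1×MUL +2rd +1wr — RD_PORT → AL3|MU1|ME2|BR0|rd1|wr3
(5) want 1×BR +2rd +0wr — FU → AL3|MU1|ME2|BR0|rd1|wr3
(6) want 1×ALU +2rd +1wr — RD_PORT → AL3|MU1|ME2|BR0|rd1|wr3
(7) want 1×ALU +2rd +1wr — RD_PORT → AL3|MU1|ME2|BR0|rd1|wr3

reason(slot 3) = FU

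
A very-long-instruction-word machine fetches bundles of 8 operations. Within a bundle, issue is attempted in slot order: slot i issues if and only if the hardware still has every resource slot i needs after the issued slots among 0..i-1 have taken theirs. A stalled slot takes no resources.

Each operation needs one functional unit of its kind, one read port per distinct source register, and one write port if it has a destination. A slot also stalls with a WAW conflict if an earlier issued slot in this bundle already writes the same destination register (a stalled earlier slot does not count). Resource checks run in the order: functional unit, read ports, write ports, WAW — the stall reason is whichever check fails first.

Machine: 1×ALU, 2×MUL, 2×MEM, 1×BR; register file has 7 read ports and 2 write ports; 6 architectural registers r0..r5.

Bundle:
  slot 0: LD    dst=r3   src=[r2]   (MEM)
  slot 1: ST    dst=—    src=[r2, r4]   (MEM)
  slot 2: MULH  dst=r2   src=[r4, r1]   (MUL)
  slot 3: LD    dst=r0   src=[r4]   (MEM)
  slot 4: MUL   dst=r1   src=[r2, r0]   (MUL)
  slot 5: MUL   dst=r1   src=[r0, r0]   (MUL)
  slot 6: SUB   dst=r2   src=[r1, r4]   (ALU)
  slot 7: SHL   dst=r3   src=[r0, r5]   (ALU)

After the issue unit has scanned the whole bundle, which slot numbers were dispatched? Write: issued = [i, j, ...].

issued = [0, 1, 2]

(0) want 1×MEM +1rd +1wr — yes → AL1|MU2|ME1|BR1|rd6|wr1
(1) want 1×MEM +2rd +0wr — yes → AL1|MU2|ME0|BR1|rd4|wr1
(2) want 1×MUL +2rd +1wr — yes → AL1|MU1|ME0|BR1|rd2|wr0
(3) want 1×MEM +1rd +1wr — FU → AL1|MU1|ME0|BR1|rd2|wr0
(4) want 1×MUL +2rd +1wr — WR_PORT → AL1|MU1|ME0|BR1|rd2|wr0
(5) want 1×MUL +1rd +1wr — WR_PORT → AL1|MU1|ME0|BR1|rd2|wr0
(6) want 1×ALU +2rd +1wr — WR_PORT → AL1|MU1|ME0|BR1|rd2|wr0
(7) want 1×ALU +2rd +1wr — WR_PORT → AL1|MU1|ME0|BR1|rd2|wr0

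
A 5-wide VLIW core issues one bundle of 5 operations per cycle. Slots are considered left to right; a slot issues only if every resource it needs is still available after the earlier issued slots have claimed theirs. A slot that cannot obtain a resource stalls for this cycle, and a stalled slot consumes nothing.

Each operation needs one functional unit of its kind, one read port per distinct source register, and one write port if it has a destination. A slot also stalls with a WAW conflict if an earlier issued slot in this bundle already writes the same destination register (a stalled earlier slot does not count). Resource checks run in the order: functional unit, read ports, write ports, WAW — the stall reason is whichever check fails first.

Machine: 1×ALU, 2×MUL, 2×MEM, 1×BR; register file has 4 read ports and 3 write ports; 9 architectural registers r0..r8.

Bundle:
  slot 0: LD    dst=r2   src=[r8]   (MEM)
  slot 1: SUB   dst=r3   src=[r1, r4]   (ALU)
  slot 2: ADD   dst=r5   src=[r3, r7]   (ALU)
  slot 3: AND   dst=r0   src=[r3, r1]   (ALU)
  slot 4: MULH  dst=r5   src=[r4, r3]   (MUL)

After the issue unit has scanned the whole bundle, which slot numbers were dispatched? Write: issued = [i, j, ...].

issued = [0, 1]

[0] MEM needs rd=1 wr=1: ok; after: ALU=1 MUL=2 MEM=1 BR=1, R=3, W=2
[1] ALU needs rd=2 wr=1: ok; after: ALU=0 MUL=2 MEM=1 BR=1, R=1, W=1
[2] ALU needs rd=2 wr=1: FU; after: ALU=0 MUL=2 MEM=1 BR=1, R=1, W=1
[3] ALU needs rd=2 wr=1: FU; after: ALU=0 MUL=2 MEM=1 BR=1, R=1, W=1
[4] MUL needs rd=2 wr=1: RD_PORT; after: ALU=0 MUL=2 MEM=1 BR=1, R=1, W=1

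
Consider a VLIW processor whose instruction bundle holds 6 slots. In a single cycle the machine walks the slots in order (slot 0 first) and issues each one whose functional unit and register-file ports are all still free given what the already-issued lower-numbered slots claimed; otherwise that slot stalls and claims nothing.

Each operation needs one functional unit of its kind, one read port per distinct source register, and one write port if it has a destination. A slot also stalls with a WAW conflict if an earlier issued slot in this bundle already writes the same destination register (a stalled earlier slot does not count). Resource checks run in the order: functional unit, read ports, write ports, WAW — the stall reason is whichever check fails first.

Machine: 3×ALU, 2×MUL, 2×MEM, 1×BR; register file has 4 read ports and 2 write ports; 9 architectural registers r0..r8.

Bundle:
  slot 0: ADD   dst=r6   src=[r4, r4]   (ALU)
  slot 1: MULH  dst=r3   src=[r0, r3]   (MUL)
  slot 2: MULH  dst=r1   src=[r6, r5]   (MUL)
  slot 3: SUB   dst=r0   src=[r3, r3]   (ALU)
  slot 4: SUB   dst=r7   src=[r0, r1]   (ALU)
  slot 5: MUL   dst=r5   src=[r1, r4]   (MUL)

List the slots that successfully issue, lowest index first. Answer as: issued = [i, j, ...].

issued = [0, 1]

(0) want 1×ALU +1rd +1wr — yes → AL2|MU2|ME2|BR1|rd3|wr1
(1) want 1×MUL +2rd +1wr — yes → AL2|MU1|ME2|BR1|rd1|wr0
(2) want 1×MUL +2rd +1wr — RD_PORT → AL2|MU1|ME2|BR1|rd1|wr0
(3) want 1×ALU +1rd +1wr — WR_PORT → AL2|MU1|ME2|BR1|rd1|wr0
(4) want 1×ALU +2rd +1wr — RD_PORT → AL2|MU1|ME2|BR1|rd1|wr0
(5) want 1×MUL +2rd +1wr — RD_PORT → AL2|MU1|ME2|BR1|rd1|wr0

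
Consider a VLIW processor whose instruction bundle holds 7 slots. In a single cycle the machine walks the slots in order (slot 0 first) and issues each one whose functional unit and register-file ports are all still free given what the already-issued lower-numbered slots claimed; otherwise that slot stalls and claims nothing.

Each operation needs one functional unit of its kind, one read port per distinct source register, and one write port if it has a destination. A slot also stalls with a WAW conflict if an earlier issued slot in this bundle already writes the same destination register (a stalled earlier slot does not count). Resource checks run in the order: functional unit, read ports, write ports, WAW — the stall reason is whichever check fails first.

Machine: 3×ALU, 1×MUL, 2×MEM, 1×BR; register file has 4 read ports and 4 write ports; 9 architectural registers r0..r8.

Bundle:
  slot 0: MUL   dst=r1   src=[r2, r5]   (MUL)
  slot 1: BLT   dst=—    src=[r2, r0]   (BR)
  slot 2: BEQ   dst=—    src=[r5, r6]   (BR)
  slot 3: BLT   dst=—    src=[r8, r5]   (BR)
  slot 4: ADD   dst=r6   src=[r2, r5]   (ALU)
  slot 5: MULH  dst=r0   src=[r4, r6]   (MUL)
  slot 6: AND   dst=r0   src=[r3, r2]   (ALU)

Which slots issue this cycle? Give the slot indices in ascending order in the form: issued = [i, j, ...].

#0 MUL src=r2,r5 dispatched  <A:3 Mu:0 Ld:2 B:1 rd:2 wr:3>
#1 BR src=r2,r0 dispatched  <A:3 Mu:0 Ld:2 B:0 rd:0 wr:3>
#2 BR src=r5,r6 held:FU  <A:3 Mu:0 Ld:2 B:0 rd:0 wr:3>
#3 BR src=r8,r5 held:FU  <A:3 Mu:0 Ld:2 B:0 rd:0 wr:3>
#4 ALU src=r2,r5 held:RD_PORT  <A:3 Mu:0 Ld:2 B:0 rd:0 wr:3>
#5 MUL src=r4,r6 held:FU  <A:3 Mu:0 Ld:2 B:0 rd:0 wr:3>
#6 ALU src=r3,r2 held:RD_PORT  <A:3 Mu:0 Ld:2 B:0 rd:0 wr:3>

issued = [0, 1]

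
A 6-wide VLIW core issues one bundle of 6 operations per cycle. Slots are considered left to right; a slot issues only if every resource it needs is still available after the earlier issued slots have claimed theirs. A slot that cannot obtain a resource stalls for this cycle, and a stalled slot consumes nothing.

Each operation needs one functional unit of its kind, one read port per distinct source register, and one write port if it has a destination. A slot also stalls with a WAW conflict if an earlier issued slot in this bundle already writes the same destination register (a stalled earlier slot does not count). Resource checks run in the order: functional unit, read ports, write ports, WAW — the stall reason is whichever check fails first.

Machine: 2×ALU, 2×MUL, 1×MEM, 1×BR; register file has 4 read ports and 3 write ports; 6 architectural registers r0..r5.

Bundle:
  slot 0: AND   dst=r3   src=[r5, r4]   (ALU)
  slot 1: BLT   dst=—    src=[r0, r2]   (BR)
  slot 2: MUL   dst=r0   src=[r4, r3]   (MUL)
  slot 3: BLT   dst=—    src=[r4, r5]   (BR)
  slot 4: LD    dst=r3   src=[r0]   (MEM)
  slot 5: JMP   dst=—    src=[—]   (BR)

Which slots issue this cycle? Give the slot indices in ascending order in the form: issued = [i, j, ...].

issued = [0, 1]

#0 ALU src=r5,r4 dispatched  <A:1 Mu:2 Ld:1 B:1 rd:2 wr:2>
#1 BR src=r0,r2 dispatched  <A:1 Mu:2 Ld:1 B:0 rd:0 wr:2>
#2 MUL src=r4,r3 held:RD_PORT  <A:1 Mu:2 Ld:1 B:0 rd:0 wr:2>
#3 BR src=r4,r5 held:FU  <A:1 Mu:2 Ld:1 B:0 rd:0 wr:2>
#4 MEM src=r0 held:RD_PORT  <A:1 Mu:2 Ld:1 B:0 rd:0 wr:2>
#5 BR src=- held:FU  <A:1 Mu:2 Ld:1 B:0 rd:0 wr:2>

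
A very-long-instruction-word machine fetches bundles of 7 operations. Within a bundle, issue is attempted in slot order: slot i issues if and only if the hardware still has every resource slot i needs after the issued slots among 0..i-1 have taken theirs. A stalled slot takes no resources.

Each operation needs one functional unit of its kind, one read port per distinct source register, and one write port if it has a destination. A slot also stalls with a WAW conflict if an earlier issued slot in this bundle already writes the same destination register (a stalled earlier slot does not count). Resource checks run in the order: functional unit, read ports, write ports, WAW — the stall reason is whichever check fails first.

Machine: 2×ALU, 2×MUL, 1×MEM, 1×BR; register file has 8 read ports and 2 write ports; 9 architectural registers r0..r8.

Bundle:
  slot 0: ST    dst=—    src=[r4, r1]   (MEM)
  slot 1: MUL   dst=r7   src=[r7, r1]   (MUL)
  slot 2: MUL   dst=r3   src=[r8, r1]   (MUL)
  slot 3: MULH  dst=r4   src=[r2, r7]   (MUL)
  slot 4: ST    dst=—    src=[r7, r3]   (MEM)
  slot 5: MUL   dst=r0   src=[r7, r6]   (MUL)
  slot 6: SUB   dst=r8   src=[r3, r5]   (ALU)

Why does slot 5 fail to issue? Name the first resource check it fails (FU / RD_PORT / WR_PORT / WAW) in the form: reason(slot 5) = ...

slot 0 (MEM): ISSUE — free A2,Mu2,Ld0,B1 rp6 wp2
slot 1 (MUL): ISSUE — free A2,Mu1,Ld0,B1 rp4 wp1
slot 2 (MUL): ISSUE — free A2,Mu0,Ld0,B1 rp2 wp0
slot 3 (MUL): stall FU — free A2,Mu0,Ld0,B1 rp2 wp0
slot 4 (MEM): stall FU — free A2,Mu0,Ld0,B1 rp2 wp0
slot 5 (MUL): stall FU — free A2,Mu0,Ld0,B1 rp2 wp0
slot 6 (ALU): stall WR_PORT — free A2,Mu0,Ld0,B1 rp2 wp0

reason(slot 5) = FU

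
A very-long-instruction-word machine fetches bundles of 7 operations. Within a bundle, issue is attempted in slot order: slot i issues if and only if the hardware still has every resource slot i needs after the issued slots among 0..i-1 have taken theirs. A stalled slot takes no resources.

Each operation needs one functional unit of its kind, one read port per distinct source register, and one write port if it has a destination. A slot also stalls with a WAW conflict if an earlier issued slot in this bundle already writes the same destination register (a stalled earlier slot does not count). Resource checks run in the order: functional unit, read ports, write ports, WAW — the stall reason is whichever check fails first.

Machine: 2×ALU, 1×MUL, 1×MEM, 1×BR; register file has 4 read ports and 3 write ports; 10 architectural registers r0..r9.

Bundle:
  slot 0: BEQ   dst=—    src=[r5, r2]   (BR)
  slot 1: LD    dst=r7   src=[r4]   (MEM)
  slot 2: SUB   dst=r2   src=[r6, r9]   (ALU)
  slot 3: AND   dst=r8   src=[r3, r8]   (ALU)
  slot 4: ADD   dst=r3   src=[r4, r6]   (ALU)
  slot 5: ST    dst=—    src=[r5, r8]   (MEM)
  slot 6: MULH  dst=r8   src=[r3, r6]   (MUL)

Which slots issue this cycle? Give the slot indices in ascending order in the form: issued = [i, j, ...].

issued = [0, 1]

  0. BR ⇒ go  {2A/1Mu/1Ld/0B | 2r 3w}
  1. MEM→r7 ⇒ go  {2A/1Mu/0Ld/0B | 1r 2w}
  2. ALU→r2 ⇒ no(RD_PORT)  {2A/1Mu/0Ld/0B | 1r 2w}
  3. ALU→r8 ⇒ no(RD_PORT)  {2A/1Mu/0Ld/0B | 1r 2w}
  4. ALU→r3 ⇒ no(RD_PORT)  {2A/1Mu/0Ld/0B | 1r 2w}
  5. MEM ⇒ no(FU)  {2A/1Mu/0Ld/0B | 1r 2w}
  6. MUL→r8 ⇒ no(RD_PORT)  {2A/1Mu/0Ld/0B | 1r 2w}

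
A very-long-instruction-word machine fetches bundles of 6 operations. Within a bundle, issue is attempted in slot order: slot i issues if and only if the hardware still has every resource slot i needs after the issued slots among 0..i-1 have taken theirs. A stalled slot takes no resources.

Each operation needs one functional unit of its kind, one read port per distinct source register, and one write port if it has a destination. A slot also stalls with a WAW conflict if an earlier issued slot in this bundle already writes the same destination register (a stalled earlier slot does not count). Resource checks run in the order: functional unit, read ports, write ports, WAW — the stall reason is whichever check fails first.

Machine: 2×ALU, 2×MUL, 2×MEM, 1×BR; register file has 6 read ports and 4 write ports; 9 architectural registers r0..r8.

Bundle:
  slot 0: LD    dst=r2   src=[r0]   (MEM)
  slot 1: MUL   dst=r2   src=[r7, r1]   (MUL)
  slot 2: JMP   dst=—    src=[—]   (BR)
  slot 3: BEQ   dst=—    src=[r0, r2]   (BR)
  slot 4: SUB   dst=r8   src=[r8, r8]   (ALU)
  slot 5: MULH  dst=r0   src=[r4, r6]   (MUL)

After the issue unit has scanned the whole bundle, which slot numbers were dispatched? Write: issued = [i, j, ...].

slot 0 (MEM): ISSUE — free A2,Mu2,Ld1,B1 rp5 wp3
slot 1 (MUL): stall WAW — free A2,Mu2,Ld1,B1 rp5 wp3
slot 2 (BR): ISSUE — free A2,Mu2,Ld1,B0 rp5 wp3
slot 3 (BR): stall FU — free A2,Mu2,Ld1,B0 rp5 wp3
slot 4 (ALU): ISSUE — free A1,Mu2,Ld1,B0 rp4 wp2
slot 5 (MUL): ISSUE — free A1,Mu1,Ld1,B0 rp2 wp1

issued = [0, 2, 4, 5]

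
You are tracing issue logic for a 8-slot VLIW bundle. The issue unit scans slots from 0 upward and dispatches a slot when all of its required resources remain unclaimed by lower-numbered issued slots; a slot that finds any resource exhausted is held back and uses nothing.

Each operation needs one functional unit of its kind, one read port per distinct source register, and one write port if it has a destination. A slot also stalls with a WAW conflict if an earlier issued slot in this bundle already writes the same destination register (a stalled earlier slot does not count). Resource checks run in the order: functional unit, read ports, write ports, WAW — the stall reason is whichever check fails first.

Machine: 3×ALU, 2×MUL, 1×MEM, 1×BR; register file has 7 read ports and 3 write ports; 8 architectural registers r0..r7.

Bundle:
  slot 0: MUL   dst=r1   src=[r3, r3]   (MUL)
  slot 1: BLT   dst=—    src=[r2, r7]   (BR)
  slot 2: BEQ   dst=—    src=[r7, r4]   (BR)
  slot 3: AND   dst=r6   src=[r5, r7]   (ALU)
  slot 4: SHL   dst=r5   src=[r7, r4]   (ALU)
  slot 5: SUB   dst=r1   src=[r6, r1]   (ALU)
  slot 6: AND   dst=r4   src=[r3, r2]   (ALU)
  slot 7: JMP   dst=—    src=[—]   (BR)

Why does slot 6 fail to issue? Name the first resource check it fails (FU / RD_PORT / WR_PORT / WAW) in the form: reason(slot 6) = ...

  0. MUL→r1 ⇒ go  {3A/1Mu/1Ld/1B | 6r 2w}
  1. BR ⇒ go  {3A/1Mu/1Ld/0B | 4r 2w}
  2. BR ⇒ no(FU)  {3A/1Mu/1Ld/0B | 4r 2w}
  3. ALU→r6 ⇒ go  {2A/1Mu/1Ld/0B | 2r 1w}
  4. ALU→r5 ⇒ go  {1A/1Mu/1Ld/0B | 0r 0w}
  5. ALU→r1 ⇒ no(RD_PORT)  {1A/1Mu/1Ld/0B | 0r 0w}
  6. ALU→r4 ⇒ no(RD_PORT)  {1A/1Mu/1Ld/0B | 0r 0w}
  7. BR ⇒ no(FU)  {1A/1Mu/1Ld/0B | 0r 0w}

reason(slot 6) = RD_PORT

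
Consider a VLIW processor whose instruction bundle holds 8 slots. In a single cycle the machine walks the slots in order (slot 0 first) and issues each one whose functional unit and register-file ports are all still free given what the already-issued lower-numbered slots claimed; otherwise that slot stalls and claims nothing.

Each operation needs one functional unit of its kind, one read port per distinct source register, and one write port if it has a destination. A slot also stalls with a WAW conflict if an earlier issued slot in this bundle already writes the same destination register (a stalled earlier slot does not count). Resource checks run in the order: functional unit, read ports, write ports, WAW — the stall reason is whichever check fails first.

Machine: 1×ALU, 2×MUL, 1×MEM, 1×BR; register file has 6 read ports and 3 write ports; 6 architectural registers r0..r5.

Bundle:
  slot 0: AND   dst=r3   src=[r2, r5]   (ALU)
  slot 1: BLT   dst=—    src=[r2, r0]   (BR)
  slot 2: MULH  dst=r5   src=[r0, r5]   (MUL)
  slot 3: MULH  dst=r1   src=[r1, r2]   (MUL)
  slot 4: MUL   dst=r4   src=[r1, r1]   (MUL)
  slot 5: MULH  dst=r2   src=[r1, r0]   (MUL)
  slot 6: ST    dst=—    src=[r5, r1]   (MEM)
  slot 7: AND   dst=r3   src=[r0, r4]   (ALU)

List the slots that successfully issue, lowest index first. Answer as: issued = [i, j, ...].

#0 ALU src=r2,r5 dispatched  <A:0 Mu:2 Ld:1 B:1 rd:4 wr:2>
#1 BR src=r2,r0 dispatched  <A:0 Mu:2 Ld:1 B:0 rd:2 wr:2>
#2 MUL src=r0,r5 dispatched  <A:0 Mu:1 Ld:1 B:0 rd:0 wr:1>
#3 MUL src=r1,r2 held:RD_PORT  <A:0 Mu:1 Ld:1 B:0 rd:0 wr:1>
#4 MUL src=r1,r1 held:RD_PORT  <A:0 Mu:1 Ld:1 B:0 rd:0 wr:1>
#5 MUL src=r1,r0 held:RD_PORT  <A:0 Mu:1 Ld:1 B:0 rd:0 wr:1>
#6 MEM src=r5,r1 held:RD_PORT  <A:0 Mu:1 Ld:1 B:0 rd:0 wr:1>
#7 ALU src=r0,r4 held:FU  <A:0 Mu:1 Ld:1 B:0 rd:0 wr:1>

issued = [0, 1, 2]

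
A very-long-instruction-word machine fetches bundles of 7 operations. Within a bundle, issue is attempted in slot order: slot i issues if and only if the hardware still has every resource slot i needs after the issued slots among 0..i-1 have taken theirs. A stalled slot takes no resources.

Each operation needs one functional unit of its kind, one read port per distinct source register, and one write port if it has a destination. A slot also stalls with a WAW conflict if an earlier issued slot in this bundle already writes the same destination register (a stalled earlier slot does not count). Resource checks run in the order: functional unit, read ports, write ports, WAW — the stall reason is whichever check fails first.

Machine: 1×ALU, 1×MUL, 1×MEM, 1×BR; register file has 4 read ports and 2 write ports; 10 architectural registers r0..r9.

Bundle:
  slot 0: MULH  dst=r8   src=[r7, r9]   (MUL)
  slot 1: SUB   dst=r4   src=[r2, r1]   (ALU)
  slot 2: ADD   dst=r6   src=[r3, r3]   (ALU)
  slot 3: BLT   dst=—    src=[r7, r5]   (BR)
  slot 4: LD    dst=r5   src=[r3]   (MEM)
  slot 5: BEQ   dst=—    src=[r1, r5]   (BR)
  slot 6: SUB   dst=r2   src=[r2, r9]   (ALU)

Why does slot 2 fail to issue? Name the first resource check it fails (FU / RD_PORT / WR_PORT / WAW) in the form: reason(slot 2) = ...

slot 0 (MUL): ISSUE — free A1,Mu0,Ld1,B1 rp2 wp1
slot 1 (ALU): ISSUE — free A0,Mu0,Ld1,B1 rp0 wp0
slot 2 (ALU): stall FU — free A0,Mu0,Ld1,B1 rp0 wp0
slot 3 (BR): stall RD_PORT — free A0,Mu0,Ld1,B1 rp0 wp0
slot 4 (MEM): stall RD_PORT — free A0,Mu0,Ld1,B1 rp0 wp0
slot 5 (BR): stall RD_PORT — free A0,Mu0,Ld1,B1 rp0 wp0
slot 6 (ALU): stall FU — free A0,Mu0,Ld1,B1 rp0 wp0

reason(slot 2) = FU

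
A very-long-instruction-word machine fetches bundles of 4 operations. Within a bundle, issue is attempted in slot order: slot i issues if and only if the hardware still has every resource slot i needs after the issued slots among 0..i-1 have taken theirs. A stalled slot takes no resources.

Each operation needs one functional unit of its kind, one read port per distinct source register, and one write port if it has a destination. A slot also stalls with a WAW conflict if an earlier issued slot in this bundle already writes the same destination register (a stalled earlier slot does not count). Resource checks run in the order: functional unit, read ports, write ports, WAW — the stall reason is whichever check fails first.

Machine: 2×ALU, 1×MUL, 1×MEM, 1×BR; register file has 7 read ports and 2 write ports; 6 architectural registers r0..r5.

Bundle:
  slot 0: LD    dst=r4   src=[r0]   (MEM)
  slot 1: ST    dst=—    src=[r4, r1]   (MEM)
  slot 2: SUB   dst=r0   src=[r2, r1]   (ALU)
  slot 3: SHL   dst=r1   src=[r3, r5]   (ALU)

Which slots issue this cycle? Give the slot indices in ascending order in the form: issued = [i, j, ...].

issued = [0, 2]

slot 0 (MEM): ISSUE — free A2,Mu1,Ld0,B1 rp6 wp1
slot 1 (MEM): stall FU — free A2,Mu1,Ld0,B1 rp6 wp1
slot 2 (ALU): ISSUE — free A1,Mu1,Ld0,B1 rp4 wp0
slot 3 (ALU): stall WR_PORT — free A1,Mu1,Ld0,B1 rp4 wp0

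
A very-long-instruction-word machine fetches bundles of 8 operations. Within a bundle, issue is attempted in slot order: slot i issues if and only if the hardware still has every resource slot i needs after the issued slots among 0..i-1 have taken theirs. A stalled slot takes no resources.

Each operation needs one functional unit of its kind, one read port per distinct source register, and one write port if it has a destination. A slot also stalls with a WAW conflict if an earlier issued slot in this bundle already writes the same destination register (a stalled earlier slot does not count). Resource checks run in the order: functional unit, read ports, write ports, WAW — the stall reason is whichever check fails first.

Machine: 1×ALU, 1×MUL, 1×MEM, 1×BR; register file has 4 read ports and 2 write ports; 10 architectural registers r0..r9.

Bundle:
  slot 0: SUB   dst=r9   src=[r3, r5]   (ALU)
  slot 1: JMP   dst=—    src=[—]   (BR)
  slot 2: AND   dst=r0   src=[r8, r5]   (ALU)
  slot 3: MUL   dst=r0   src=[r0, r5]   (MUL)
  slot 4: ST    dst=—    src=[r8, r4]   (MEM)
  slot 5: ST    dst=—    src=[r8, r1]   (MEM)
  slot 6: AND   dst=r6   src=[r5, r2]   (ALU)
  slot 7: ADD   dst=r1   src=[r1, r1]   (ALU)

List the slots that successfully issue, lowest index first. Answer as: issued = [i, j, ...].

#0 ALU src=r3,r5 dispatched  <A:0 Mu:1 Ld:1 B:1 rd:2 wr:1>
#1 BR src=- dispatched  <A:0 Mu:1 Ld:1 B:0 rd:2 wr:1>
#2 ALU src=r8,r5 held:FU  <A:0 Mu:1 Ld:1 B:0 rd:2 wr:1>
#3 MUL src=r0,r5 dispatched  <A:0 Mu:0 Ld:1 B:0 rd:0 wr:0>
#4 MEM src=r8,r4 held:RD_PORT  <A:0 Mu:0 Ld:1 B:0 rd:0 wr:0>
#5 MEM src=r8,r1 held:RD_PORT  <A:0 Mu:0 Ld:1 B:0 rd:0 wr:0>
#6 ALU src=r5,r2 held:FU  <A:0 Mu:0 Ld:1 B:0 rd:0 wr:0>
#7 ALU src=r1,r1 held:FU  <A:0 Mu:0 Ld:1 B:0 rd:0 wr:0>

issued = [0, 1, 3]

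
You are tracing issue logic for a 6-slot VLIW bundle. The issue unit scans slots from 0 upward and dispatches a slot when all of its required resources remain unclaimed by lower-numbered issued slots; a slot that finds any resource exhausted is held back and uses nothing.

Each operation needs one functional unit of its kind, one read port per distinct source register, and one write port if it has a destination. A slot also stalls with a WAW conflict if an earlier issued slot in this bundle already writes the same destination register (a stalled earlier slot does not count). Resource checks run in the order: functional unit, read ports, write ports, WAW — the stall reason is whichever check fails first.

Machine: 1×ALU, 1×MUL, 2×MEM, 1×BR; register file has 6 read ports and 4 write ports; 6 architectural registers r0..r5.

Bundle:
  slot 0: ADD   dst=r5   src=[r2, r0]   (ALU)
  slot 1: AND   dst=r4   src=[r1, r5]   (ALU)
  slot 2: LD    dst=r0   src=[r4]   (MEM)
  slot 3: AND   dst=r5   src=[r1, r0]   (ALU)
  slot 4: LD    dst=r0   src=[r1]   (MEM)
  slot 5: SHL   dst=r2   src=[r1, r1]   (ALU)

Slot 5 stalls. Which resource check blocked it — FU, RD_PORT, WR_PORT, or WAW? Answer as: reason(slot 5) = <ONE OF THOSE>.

reason(slot 5) = FU

slot 0 (ALU): ISSUE — free A0,Mu1,Ld2,B1 rp4 wp3
slot 1 (ALU): stall FU — free A0,Mu1,Ld2,B1 rp4 wp3
slot 2 (MEM): ISSUE — free A0,Mu1,Ld1,B1 rp3 wp2
slot 3 (ALU): stall FU — free A0,Mu1,Ld1,B1 rp3 wp2
slot 4 (MEM): stall WAW — free A0,Mu1,Ld1,B1 rp3 wp2
slot 5 (ALU): stall FU — free A0,Mu1,Ld1,B1 rp3 wp2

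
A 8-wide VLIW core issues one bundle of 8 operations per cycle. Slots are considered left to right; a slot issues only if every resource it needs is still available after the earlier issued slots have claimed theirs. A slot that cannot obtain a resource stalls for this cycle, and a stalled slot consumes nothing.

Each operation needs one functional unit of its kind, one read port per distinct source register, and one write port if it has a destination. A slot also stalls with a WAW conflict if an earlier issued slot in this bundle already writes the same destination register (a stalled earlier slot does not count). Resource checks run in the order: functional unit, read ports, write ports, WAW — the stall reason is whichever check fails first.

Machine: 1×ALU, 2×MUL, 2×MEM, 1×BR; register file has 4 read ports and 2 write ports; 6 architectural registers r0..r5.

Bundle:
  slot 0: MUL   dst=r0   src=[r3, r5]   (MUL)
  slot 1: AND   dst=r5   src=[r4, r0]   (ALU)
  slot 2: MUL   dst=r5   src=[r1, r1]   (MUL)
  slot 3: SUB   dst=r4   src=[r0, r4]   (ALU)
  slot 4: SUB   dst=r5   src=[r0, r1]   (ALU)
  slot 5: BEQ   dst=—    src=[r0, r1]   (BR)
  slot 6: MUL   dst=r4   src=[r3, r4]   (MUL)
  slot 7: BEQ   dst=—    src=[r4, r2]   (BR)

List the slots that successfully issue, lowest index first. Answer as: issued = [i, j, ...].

[0] MUL needs rd=2 wr=1: ok; after: ALU=1 MUL=1 MEM=2 BR=1, R=2, W=1
[1] ALU needs rd=2 wr=1: ok; after: ALU=0 MUL=1 MEM=2 BR=1, R=0, W=0
[2] MUL needs rd=1 wr=1: RD_PORT; after: ALU=0 MUL=1 MEM=2 BR=1, R=0, W=0
[3] ALU needs rd=2 wr=1: FU; after: ALU=0 MUL=1 MEM=2 BR=1, R=0, W=0
[4] ALU needs rd=2 wr=1: FU; after: ALU=0 MUL=1 MEM=2 BR=1, R=0, W=0
[5] BR needs rd=2 wr=0: RD_PORT; after: ALU=0 MUL=1 MEM=2 BR=1, R=0, W=0
[6] MUL needs rd=2 wr=1: RD_PORT; after: ALU=0 MUL=1 MEM=2 BR=1, R=0, W=0
[7] BR needs rd=2 wr=0: RD_PORT; after: ALU=0 MUL=1 MEM=2 BR=1, R=0, W=0

issued = [0, 1]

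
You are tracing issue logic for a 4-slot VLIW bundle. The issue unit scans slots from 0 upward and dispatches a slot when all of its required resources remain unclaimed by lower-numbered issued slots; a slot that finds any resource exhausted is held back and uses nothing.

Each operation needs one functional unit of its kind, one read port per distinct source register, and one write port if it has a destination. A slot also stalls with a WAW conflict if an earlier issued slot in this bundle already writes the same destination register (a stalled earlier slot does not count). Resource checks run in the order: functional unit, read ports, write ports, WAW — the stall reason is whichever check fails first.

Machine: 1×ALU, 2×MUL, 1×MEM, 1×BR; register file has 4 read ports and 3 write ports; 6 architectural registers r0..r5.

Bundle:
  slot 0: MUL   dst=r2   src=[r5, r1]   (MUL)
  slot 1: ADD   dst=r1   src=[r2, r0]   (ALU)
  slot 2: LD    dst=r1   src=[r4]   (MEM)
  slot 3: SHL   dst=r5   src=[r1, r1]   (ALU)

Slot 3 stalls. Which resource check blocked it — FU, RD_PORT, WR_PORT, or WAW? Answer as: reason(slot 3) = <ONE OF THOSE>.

(0) want 1×MUL +2rd +1wr — yes → AL1|MU1|ME1|BR1|rd2|wr2
(1) want 1×ALU +2rd +1wr — yes → AL0|MU1|ME1|BR1|rd0|wr1
(2) want 1×MEM +1rd +1wr — RD_PORT → AL0|MU1|ME1|BR1|rd0|wr1
(3) want 1×ALU +1rd +1wr — FU → AL0|MU1|ME1|BR1|rd0|wr1

reason(slot 3) = FU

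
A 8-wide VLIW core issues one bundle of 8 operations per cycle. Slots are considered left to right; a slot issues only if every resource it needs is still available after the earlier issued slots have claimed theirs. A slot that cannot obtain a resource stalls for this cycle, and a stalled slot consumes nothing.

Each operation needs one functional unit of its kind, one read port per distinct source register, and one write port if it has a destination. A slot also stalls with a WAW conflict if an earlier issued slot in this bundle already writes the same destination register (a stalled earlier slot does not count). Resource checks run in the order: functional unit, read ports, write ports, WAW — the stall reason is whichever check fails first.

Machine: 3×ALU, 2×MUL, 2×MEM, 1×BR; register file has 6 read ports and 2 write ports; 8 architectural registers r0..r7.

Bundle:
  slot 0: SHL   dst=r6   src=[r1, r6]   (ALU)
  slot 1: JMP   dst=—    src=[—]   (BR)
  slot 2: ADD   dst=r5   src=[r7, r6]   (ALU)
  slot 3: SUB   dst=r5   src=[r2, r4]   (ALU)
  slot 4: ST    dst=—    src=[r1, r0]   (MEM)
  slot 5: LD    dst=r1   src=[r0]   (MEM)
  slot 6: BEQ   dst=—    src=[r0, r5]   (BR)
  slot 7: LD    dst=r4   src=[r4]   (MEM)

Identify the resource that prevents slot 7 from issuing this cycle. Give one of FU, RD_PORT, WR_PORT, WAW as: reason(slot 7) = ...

reason(slot 7) = RD_PORT

slot 0 (ALU): ISSUE — free A2,Mu2,Ld2,B1 rp4 wp1
slot 1 (BR): ISSUE — free A2,Mu2,Ld2,B0 rp4 wp1
slot 2 (ALU): ISSUE — free A1,Mu2,Ld2,B0 rp2 wp0
slot 3 (ALU): stall WR_PORT — free A1,Mu2,Ld2,B0 rp2 wp0
slot 4 (MEM): ISSUE — free A1,Mu2,Ld1,B0 rp0 wp0
slot 5 (MEM): stall RD_PORT — free A1,Mu2,Ld1,B0 rp0 wp0
slot 6 (BR): stall FU — free A1,Mu2,Ld1,B0 rp0 wp0
slot 7 (MEM): stall RD_PORT — free A1,Mu2,Ld1,B0 rp0 wp0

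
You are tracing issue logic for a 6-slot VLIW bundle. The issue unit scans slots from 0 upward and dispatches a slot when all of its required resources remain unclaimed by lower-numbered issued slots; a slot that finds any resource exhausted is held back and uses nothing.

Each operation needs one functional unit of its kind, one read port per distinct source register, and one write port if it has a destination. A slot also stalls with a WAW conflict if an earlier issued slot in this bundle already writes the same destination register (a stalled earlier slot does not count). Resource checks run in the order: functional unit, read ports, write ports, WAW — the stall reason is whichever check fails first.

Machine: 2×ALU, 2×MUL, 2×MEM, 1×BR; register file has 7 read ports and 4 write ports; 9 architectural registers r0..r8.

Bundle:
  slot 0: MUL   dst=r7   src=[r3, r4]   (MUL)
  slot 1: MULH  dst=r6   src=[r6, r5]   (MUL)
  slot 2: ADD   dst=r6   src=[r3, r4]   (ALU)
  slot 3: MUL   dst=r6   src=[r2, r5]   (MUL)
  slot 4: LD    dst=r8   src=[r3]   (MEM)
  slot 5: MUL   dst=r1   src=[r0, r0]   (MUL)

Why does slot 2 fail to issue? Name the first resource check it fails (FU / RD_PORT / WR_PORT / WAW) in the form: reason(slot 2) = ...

(0) want 1×MUL +2rd +1wr — yes → AL2|MU1|ME2|BR1|rd5|wr3
(1) want 1×MUL +2rd +1wr — yes → AL2|MU0|ME2|BR1|rd3|wr2
(2) want 1×ALU +2rd +1wr — WAW → AL2|MU0|ME2|BR1|rd3|wr2
(3) want 1×MUL +2rd +1wr — FU → AL2|MU0|ME2|BR1|rd3|wr2
(4) want 1×MEM +1rd +1wr — yes → AL2|MU0|ME1|BR1|rd2|wr1
(5) want 1×MUL +1rd +1wr — FU → AL2|MU0|ME1|BR1|rd2|wr1

reason(slot 2) = WAW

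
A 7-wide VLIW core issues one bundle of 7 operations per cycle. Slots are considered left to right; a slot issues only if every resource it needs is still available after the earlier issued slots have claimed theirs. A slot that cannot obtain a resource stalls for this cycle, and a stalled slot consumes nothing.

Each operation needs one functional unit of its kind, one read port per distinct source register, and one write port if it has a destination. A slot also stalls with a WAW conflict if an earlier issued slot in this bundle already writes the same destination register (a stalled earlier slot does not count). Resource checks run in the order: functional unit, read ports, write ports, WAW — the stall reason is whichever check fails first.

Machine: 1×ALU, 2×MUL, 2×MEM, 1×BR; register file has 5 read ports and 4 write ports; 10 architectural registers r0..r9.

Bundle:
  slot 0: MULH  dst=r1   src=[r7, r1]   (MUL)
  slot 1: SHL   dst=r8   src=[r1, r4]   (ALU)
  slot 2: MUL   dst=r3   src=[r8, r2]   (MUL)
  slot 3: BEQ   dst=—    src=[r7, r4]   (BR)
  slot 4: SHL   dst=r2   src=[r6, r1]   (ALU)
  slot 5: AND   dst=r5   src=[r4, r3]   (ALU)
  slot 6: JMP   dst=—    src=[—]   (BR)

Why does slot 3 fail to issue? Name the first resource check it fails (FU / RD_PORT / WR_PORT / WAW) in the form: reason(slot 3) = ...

reason(slot 3) = RD_PORT

  0. MUL→r1 ⇒ go  {1A/1Mu/2Ld/1B | 3r 3w}
  1. ALU→r8 ⇒ go  {0A/1Mu/2Ld/1B | 1r 2w}
  2. MUL→r3 ⇒ no(RD_PORT)  {0A/1Mu/2Ld/1B | 1r 2w}
  3. BR ⇒ no(RD_PORT)  {0A/1Mu/2Ld/1B | 1r 2w}
  4. ALU→r2 ⇒ no(FU)  {0A/1Mu/2Ld/1B | 1r 2w}
  5. ALU→r5 ⇒ no(FU)  {0A/1Mu/2Ld/1B | 1r 2w}
  6. BR ⇒ go  {0A/1Mu/2Ld/0B | 1r 2w}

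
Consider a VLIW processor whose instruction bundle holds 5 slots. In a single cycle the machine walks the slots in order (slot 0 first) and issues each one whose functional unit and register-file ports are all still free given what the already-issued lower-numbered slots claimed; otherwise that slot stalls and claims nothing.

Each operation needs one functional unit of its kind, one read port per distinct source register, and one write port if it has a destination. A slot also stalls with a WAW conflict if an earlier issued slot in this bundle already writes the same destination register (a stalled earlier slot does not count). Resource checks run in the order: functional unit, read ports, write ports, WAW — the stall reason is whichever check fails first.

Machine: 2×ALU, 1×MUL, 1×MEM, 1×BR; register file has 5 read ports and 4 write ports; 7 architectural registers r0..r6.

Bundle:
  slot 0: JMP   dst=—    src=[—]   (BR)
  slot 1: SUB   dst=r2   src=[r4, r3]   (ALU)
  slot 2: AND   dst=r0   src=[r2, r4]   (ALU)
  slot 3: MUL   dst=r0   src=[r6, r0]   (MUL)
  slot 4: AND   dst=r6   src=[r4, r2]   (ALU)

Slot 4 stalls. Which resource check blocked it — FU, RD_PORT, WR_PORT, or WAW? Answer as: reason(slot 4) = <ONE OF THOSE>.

slot 0 (BR): ISSUE — free A2,Mu1,Ld1,B0 rp5 wp4
slot 1 (ALU): ISSUE — free A1,Mu1,Ld1,B0 rp3 wp3
slot 2 (ALU): ISSUE — free A0,Mu1,Ld1,B0 rp1 wp2
slot 3 (MUL): stall RD_PORT — free A0,Mu1,Ld1,B0 rp1 wp2
slot 4 (ALU): stall FU — free A0,Mu1,Ld1,B0 rp1 wp2

reason(slot 4) = FU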